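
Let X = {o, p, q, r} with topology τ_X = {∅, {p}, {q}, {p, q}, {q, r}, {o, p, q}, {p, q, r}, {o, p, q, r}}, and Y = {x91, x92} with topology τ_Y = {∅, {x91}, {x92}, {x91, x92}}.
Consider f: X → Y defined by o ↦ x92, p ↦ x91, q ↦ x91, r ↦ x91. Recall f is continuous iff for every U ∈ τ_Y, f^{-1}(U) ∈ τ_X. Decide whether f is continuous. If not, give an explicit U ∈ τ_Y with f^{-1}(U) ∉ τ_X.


f is NOT continuous.

Compute f^{-1}(U) for each U ∈ τ_Y:
  U = ∅: f^{-1}(U) = ∅ ∈ τ_X ✓.
  U = {x91}: f^{-1}(U) = {p, q, r} ∈ τ_X ✓.
  U = {x92}: f^{-1}(U) = {o} ∉ τ_X ✗.
  U = {x91, x92}: f^{-1}(U) = {o, p, q, r} ∈ τ_X ✓.
Found U = {x92} with f^{-1}(U) = {o} not in τ_X. Therefore f is NOT continuous.


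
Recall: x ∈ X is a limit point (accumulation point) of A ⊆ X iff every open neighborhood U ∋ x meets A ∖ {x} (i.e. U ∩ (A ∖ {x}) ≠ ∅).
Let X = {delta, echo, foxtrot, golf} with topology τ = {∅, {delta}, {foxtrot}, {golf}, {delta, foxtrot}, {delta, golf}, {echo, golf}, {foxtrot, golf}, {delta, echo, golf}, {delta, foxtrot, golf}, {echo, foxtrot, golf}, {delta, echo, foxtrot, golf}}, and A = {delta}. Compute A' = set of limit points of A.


A' = ∅

For each x ∈ X, list the open sets U ∈ τ with x ∈ U, then check whether U ∩ (A ∖ {x}) ≠ ∅ for every such U.
  x = delta: open {delta} ∋ x has {delta} ∩ (A ∖ {delta}) = ∅, so x is NOT a limit point.
  x = echo: open {echo, golf} ∋ x has {echo, golf} ∩ (A ∖ {echo}) = ∅, so x is NOT a limit point.
  x = foxtrot: open {foxtrot} ∋ x has {foxtrot} ∩ (A ∖ {foxtrot}) = ∅, so x is NOT a limit point.
  x = golf: open {golf} ∋ x has {golf} ∩ (A ∖ {golf}) = ∅, so x is NOT a limit point.
Collecting: A' = ∅.


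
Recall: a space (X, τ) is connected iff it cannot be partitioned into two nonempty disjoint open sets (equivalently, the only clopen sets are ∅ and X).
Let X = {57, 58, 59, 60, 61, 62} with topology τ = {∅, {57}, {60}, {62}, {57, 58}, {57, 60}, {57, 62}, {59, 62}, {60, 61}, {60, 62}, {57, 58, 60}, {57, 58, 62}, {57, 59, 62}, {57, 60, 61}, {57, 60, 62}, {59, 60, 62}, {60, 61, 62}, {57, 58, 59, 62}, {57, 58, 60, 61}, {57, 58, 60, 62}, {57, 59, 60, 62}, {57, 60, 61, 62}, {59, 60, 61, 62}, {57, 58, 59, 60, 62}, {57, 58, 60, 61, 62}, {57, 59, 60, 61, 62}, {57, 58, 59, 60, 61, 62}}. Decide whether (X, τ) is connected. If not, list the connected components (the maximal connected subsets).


(X, τ) is disconnected; components = [{57, 58}, {59, 62}, {60, 61}].

Find clopen sets (U ∈ τ with X ∖ U ∈ τ):
  U = ∅, X ∖ U = {57, 58, 59, 60, 61, 62} — both open, so U is clopen.
  U = {57, 58}, X ∖ U = {59, 60, 61, 62} — both open, so U is clopen.
  U = {59, 62}, X ∖ U = {57, 58, 60, 61} — both open, so U is clopen.
  U = {60, 61}, X ∖ U = {57, 58, 59, 62} — both open, so U is clopen.
  U = {57, 58, 59, 62}, X ∖ U = {60, 61} — both open, so U is clopen.
  U = {57, 58, 60, 61}, X ∖ U = {59, 62} — both open, so U is clopen.
  U = {59, 60, 61, 62}, X ∖ U = {57, 58} — both open, so U is clopen.
  U = {57, 58, 59, 60, 61, 62}, X ∖ U = ∅ — both open, so U is clopen.
Nontrivial clopen(s) exist: e.g. {59, 60, 61, 62}. So (X, τ) is disconnected.
Compute connected components by grouping points that agree on all clopens:
  component: {57, 58}
  component: {59, 62}
  component: {60, 61}


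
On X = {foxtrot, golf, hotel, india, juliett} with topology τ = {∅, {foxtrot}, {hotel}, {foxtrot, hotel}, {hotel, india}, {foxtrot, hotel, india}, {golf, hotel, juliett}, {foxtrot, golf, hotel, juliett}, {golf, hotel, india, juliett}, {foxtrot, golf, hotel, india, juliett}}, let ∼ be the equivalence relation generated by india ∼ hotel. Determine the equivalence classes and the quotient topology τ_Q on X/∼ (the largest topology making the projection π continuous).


X/∼ = {[foxtrot], [golf], [hotel=india], [juliett]}; |τ_Q| = 6.

Equivalence classes: [foxtrot], [golf], [hotel=india], [juliett].
Quotient map π: X → X/∼ sends foxtrot ↦ [foxtrot], golf ↦ [golf], hotel ↦ [hotel=india], india ↦ [hotel=india], juliett ↦ [juliett].
For each subset V ⊆ X/∼, compute π^{-1}(V) ⊆ X and check whether π^{-1}(V) ∈ τ. V is open in τ_Q iff π^{-1}(V) ∈ τ.
  V = {}: π^{-1}(V) = ∅ ∈ τ ✓.
  V = {[foxtrot]}: π^{-1}(V) = {foxtrot} ∈ τ ✓.
  V = {[golf]}: π^{-1}(V) = {golf} ∉ τ ✗.
  V = {[foxtrot], [golf]}: π^{-1}(V) = {foxtrot, golf} ∉ τ ✗.
  V = {[hotel=india]}: π^{-1}(V) = {hotel, india} ∈ τ ✓.
  V = {[foxtrot], [hotel=india]}: π^{-1}(V) = {foxtrot, hotel, india} ∈ τ ✓.
  V = {[golf], [hotel=india]}: π^{-1}(V) = {golf, hotel, india} ∉ τ ✗.
  V = {[foxtrot], [golf], [hotel=india]}: π^{-1}(V) = {foxtrot, golf, hotel, india} ∉ τ ✗.
  V = {[juliett]}: π^{-1}(V) = {juliett} ∉ τ ✗.
  V = {[foxtrot], [juliett]}: π^{-1}(V) = {foxtrot, juliett} ∉ τ ✗.
  V = {[golf], [juliett]}: π^{-1}(V) = {golf, juliett} ∉ τ ✗.
  V = {[foxtrot], [golf], [juliett]}: π^{-1}(V) = {foxtrot, golf, juliett} ∉ τ ✗.
  V = {[hotel=india], [juliett]}: π^{-1}(V) = {hotel, india, juliett} ∉ τ ✗.
  V = {[foxtrot], [hotel=india], [juliett]}: π^{-1}(V) = {foxtrot, hotel, india, juliett} ∉ τ ✗.
  V = {[golf], [hotel=india], [juliett]}: π^{-1}(V) = {golf, hotel, india, juliett} ∈ τ ✓.
  V = {[foxtrot], [golf], [hotel=india], [juliett]}: π^{-1}(V) = {foxtrot, golf, hotel, india, juliett} ∈ τ ✓.
Open sets in the quotient: τ_Q = {{}, {[foxtrot]}, {[hotel=india]}, {[foxtrot], [hotel=india]}, {[golf], [hotel=india], [juliett]}, {[foxtrot], [golf], [hotel=india], [juliett]}} (6 elements).


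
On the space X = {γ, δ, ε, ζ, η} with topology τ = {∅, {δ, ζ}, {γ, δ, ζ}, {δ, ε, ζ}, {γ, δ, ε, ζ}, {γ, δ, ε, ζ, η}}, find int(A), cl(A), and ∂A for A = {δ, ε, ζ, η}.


int(A) = {δ, ε, ζ}, cl(A) = {γ, δ, ε, ζ, η}, ∂A = {γ, η}.

Closed sets in (X, τ) are complements of opens:
  closed(X, τ) = {∅, {η}, {γ, η}, {ε, η}, {γ, ε, η}, {γ, δ, ε, ζ, η}}.
int(A) = ⋃ {U ∈ τ : U ⊆ A}. Opens contained in A: ∅, {δ, ζ}, {δ, ε, ζ}.
Taking the union of these: int(A) = {δ, ε, ζ}.
cl(A) = ⋂ {C closed : A ⊆ C}. Closed sets containing A: {γ, δ, ε, ζ, η}.
Intersecting these: cl(A) = {γ, δ, ε, ζ, η}.
∂A = cl(A) ∖ int(A) = {γ, δ, ε, ζ, η} ∖ {δ, ε, ζ} = {γ, η}.


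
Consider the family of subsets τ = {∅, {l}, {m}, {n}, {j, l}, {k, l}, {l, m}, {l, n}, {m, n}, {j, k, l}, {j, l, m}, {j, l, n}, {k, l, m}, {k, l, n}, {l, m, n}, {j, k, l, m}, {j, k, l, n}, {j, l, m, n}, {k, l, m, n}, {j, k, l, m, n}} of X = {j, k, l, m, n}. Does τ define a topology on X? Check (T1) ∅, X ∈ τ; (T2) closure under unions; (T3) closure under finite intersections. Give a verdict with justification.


τ IS a topology on X.

Axiom (T1): ∅ ∈ τ? Yes; X ∈ τ? Yes.
Axiom (T2/T3): check pairwise unions and intersections of members of τ.
All pairwise intersections and unions checked — each lies in τ. Therefore τ satisfies (T1), (T2), (T3): it IS a topology on X.


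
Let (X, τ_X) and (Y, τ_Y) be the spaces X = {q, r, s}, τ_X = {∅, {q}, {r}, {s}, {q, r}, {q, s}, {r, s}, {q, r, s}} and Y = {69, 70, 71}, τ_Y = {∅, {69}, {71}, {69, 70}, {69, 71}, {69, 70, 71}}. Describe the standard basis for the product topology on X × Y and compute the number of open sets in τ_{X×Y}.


Basis B = {∅ × ∅, {q} × {69}, {q} × {71}, {r} × {69}, {r} × {71}, {s} × {69}, {s} × {71}, {q} × {69, 70}, {q} × {69, 71}, {q, r} × {69}, {q, s} × {69}, {q, r} × {71}, {q, s} × {71}, {r} × {69, 70}, {r} × {69, 71}, {r, s} × {69}, {r, s} × {71}, {s} × {69, 70}, {s} × {69, 71}, {q} × {69, 70, 71}, {q, r, s} × {69}, {q, r, s} × {71}, {r} × {69, 70, 71}, {s} × {69, 70, 71}, {q, r} × {69, 70}, {q, s} × {69, 70}, {q, r} × {69, 71}, {q, s} × {69, 71}, {r, s} × {69, 70}, {r, s} × {69, 71}, {q, r} × {69, 70, 71}, {q, s} × {69, 70, 71}, {q, r, s} × {69, 70}, {q, r, s} × {69, 71}, {r, s} × {69, 70, 71}, {q, r, s} × {69, 70, 71}}; |τ_{X×Y}| = 216.

Enumerate products U × V with U ∈ τ_X, V ∈ τ_Y (deduplicated):
  ∅ × ∅ = {} (∅)
  {q} × {69} = {(q,69)}
  {q} × {71} = {(q,71)}
  {r} × {69} = {(r,69)}
  {r} × {71} = {(r,71)}
  {s} × {69} = {(s,69)}
  {s} × {71} = {(s,71)}
  {q} × {69, 70} = {(q,69), (q,70)}
  {q} × {69, 71} = {(q,69), (q,71)}
  {q, r} × {69} = {(q,69), (r,69)}
  {q, s} × {69} = {(q,69), (s,69)}
  {q, r} × {71} = {(q,71), (r,71)}
  {q, s} × {71} = {(q,71), (s,71)}
  {r} × {69, 70} = {(r,69), (r,70)}
  {r} × {69, 71} = {(r,69), (r,71)}
  {r, s} × {69} = {(r,69), (s,69)}
  {r, s} × {71} = {(r,71), (s,71)}
  {s} × {69, 70} = {(s,69), (s,70)}
  {s} × {69, 71} = {(s,69), (s,71)}
  {q} × {69, 70, 71} = {(q,69), (q,70), (q,71)}
  {q, r, s} × {69} = {(q,69), (r,69), (s,69)}
  {q, r, s} × {71} = {(q,71), (r,71), (s,71)}
  {r} × {69, 70, 71} = {(r,69), (r,70), (r,71)}
  {s} × {69, 70, 71} = {(s,69), (s,70), (s,71)}
  {q, r} × {69, 70} = {(q,69), (q,70), (r,69), (r,70)}
  {q, s} × {69, 70} = {(q,69), (q,70), (s,69), (s,70)}
  {q, r} × {69, 71} = {(q,69), (q,71), (r,69), (r,71)}
  {q, s} × {69, 71} = {(q,69), (q,71), (s,69), (s,71)}
  {r, s} × {69, 70} = {(r,69), (r,70), (s,69), (s,70)}
  {r, s} × {69, 71} = {(r,69), (r,71), (s,69), (s,71)}
  {q, r} × {69, 70, 71} = {(q,69), (q,70), (q,71), (r,69), (r,70), (r,71)}
  {q, s} × {69, 70, 71} = {(q,69), (q,70), (q,71), (s,69), (s,70), (s,71)}
  {q, r, s} × {69, 70} = {(q,69), (q,70), (r,69), (r,70), (s,69), (s,70)}
  {q, r, s} × {69, 71} = {(q,69), (q,71), (r,69), (r,71), (s,69), (s,71)}
  {r, s} × {69, 70, 71} = {(r,69), (r,70), (r,71), (s,69), (s,70), (s,71)}
  {q, r, s} × {69, 70, 71} = {(q,69), (q,70), (q,71), (r,69), (r,70), (r,71), (s,69), (s,70), (s,71)}
These 36 distinct sets form the basis B.
Close under arbitrary unions to get τ_{X×Y}; counting gives |τ_{X×Y}| = 216.


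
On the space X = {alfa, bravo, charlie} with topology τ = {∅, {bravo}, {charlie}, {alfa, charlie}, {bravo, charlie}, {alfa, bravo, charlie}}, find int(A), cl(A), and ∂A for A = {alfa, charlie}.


int(A) = {alfa, charlie}, cl(A) = {alfa, charlie}, ∂A = ∅.

Closed sets in (X, τ) are complements of opens:
  closed(X, τ) = {∅, {alfa}, {bravo}, {alfa, bravo}, {alfa, charlie}, {alfa, bravo, charlie}}.
int(A) = ⋃ {U ∈ τ : U ⊆ A}. Opens contained in A: ∅, {charlie}, {alfa, charlie}.
Taking the union of these: int(A) = {alfa, charlie}.
cl(A) = ⋂ {C closed : A ⊆ C}. Closed sets containing A: {alfa, charlie}, {alfa, bravo, charlie}.
Intersecting these: cl(A) = {alfa, charlie}.
∂A = cl(A) ∖ int(A) = {alfa, charlie} ∖ {alfa, charlie} = ∅.


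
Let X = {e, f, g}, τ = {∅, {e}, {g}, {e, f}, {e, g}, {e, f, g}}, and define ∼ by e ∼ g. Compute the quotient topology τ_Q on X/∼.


X/∼ = {[e=g], [f]}; |τ_Q| = 3.

Equivalence classes: [e=g], [f].
Quotient map π: X → X/∼ sends e ↦ [e=g], f ↦ [f], g ↦ [e=g].
For each subset V ⊆ X/∼, compute π^{-1}(V) ⊆ X and check whether π^{-1}(V) ∈ τ. V is open in τ_Q iff π^{-1}(V) ∈ τ.
  V = {}: π^{-1}(V) = ∅ ∈ τ ✓.
  V = {[e=g]}: π^{-1}(V) = {e, g} ∈ τ ✓.
  V = {[f]}: π^{-1}(V) = {f} ∉ τ ✗.
  V = {[e=g], [f]}: π^{-1}(V) = {e, f, g} ∈ τ ✓.
Open sets in the quotient: τ_Q = {{}, {[e=g]}, {[e=g], [f]}} (3 elements).


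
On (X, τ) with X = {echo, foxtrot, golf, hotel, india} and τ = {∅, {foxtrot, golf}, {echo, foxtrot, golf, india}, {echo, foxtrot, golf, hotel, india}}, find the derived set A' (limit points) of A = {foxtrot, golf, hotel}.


A' = {echo, foxtrot, golf, hotel, india}

For each x ∈ X, list the open sets U ∈ τ with x ∈ U, then check whether U ∩ (A ∖ {x}) ≠ ∅ for every such U.
  x = echo: opens ∋ x are {echo, foxtrot, golf, india}, {echo, foxtrot, golf, hotel, india}; each meets A ∖ {echo}, so x IS a limit point.
  x = foxtrot: opens ∋ x are {foxtrot, golf}, {echo, foxtrot, golf, india}, {echo, foxtrot, golf, hotel, india}; each meets A ∖ {foxtrot}, so x IS a limit point.
  x = golf: opens ∋ x are {foxtrot, golf}, {echo, foxtrot, golf, india}, {echo, foxtrot, golf, hotel, india}; each meets A ∖ {golf}, so x IS a limit point.
  x = hotel: opens ∋ x are {echo, foxtrot, golf, hotel, india}; each meets A ∖ {hotel}, so x IS a limit point.
  x = india: opens ∋ x are {echo, foxtrot, golf, india}, {echo, foxtrot, golf, hotel, india}; each meets A ∖ {india}, so x IS a limit point.
Collecting: A' = {echo, foxtrot, golf, hotel, india}.


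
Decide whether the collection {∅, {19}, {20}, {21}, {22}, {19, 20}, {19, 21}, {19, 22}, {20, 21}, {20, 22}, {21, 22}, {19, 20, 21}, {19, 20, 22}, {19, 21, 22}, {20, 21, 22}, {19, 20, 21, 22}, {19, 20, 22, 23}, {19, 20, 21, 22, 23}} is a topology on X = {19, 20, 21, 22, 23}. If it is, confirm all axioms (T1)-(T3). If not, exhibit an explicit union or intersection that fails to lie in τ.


τ IS a topology on X.

Axiom (T1): ∅ ∈ τ? Yes; X ∈ τ? Yes.
Axiom (T2/T3): check pairwise unions and intersections of members of τ.
All pairwise intersections and unions checked — each lies in τ. Therefore τ satisfies (T1), (T2), (T3): it IS a topology on X.


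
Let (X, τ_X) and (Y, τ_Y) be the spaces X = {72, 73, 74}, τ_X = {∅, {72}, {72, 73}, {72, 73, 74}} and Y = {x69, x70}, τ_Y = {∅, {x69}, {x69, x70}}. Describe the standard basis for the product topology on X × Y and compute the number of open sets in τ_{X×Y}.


Basis B = {∅ × ∅, {72} × {x69}, {72} × {x69, x70}, {72, 73} × {x69}, {72, 73, 74} × {x69}, {72, 73} × {x69, x70}, {72, 73, 74} × {x69, x70}}; |τ_{X×Y}| = 10.

Enumerate products U × V with U ∈ τ_X, V ∈ τ_Y (deduplicated):
  ∅ × ∅ = {} (∅)
  {72} × {x69} = {(72,x69)}
  {72} × {x69, x70} = {(72,x69), (72,x70)}
  {72, 73} × {x69} = {(72,x69), (73,x69)}
  {72, 73, 74} × {x69} = {(72,x69), (73,x69), (74,x69)}
  {72, 73} × {x69, x70} = {(72,x69), (72,x70), (73,x69), (73,x70)}
  {72, 73, 74} × {x69, x70} = {(72,x69), (72,x70), (73,x69), (73,x70), (74,x69), (74,x70)}
These 7 distinct sets form the basis B.
Close under arbitrary unions to get τ_{X×Y}; counting gives |τ_{X×Y}| = 10.


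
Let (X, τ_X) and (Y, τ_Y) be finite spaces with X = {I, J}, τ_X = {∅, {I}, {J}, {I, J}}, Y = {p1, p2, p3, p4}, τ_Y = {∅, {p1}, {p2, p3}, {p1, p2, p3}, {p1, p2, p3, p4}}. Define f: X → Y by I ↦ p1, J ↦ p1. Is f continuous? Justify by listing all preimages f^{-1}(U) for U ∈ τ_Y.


f IS continuous.

Compute f^{-1}(U) for each U ∈ τ_Y:
  U = ∅: f^{-1}(U) = ∅ ∈ τ_X ✓.
  U = {p1}: f^{-1}(U) = {I, J} ∈ τ_X ✓.
  U = {p2, p3}: f^{-1}(U) = ∅ ∈ τ_X ✓.
  U = {p1, p2, p3}: f^{-1}(U) = {I, J} ∈ τ_X ✓.
  U = {p1, p2, p3, p4}: f^{-1}(U) = {I, J} ∈ τ_X ✓.
Every preimage lies in τ_X, so f IS continuous.


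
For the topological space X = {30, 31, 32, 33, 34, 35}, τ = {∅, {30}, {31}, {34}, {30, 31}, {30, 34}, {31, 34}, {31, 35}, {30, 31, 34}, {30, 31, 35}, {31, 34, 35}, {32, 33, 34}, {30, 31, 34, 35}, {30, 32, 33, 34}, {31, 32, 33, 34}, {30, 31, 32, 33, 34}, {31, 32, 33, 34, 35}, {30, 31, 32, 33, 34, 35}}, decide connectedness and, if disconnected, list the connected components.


(X, τ) is disconnected; components = [{30}, {31, 35}, {32, 33, 34}].

Find clopen sets (U ∈ τ with X ∖ U ∈ τ):
  U = ∅, X ∖ U = {30, 31, 32, 33, 34, 35} — both open, so U is clopen.
  U = {30}, X ∖ U = {31, 32, 33, 34, 35} — both open, so U is clopen.
  U = {31, 35}, X ∖ U = {30, 32, 33, 34} — both open, so U is clopen.
  U = {30, 31, 35}, X ∖ U = {32, 33, 34} — both open, so U is clopen.
  U = {32, 33, 34}, X ∖ U = {30, 31, 35} — both open, so U is clopen.
  U = {30, 32, 33, 34}, X ∖ U = {31, 35} — both open, so U is clopen.
  U = {31, 32, 33, 34, 35}, X ∖ U = {30} — both open, so U is clopen.
  U = {30, 31, 32, 33, 34, 35}, X ∖ U = ∅ — both open, so U is clopen.
Nontrivial clopen(s) exist: e.g. {30, 31, 35}. So (X, τ) is disconnected.
Compute connected components by grouping points that agree on all clopens:
  component: {30}
  component: {31, 35}
  component: {32, 33, 34}


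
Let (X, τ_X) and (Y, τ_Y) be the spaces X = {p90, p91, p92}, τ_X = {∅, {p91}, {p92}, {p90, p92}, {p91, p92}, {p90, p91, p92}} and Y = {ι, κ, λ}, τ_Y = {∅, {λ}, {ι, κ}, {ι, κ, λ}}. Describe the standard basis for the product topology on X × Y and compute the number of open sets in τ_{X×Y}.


Basis B = {∅ × ∅, {p91} × {λ}, {p92} × {λ}, {p90, p92} × {λ}, {p91} × {ι, κ}, {p91, p92} × {λ}, {p92} × {ι, κ}, {p90, p91, p92} × {λ}, {p91} × {ι, κ, λ}, {p92} × {ι, κ, λ}, {p90, p92} × {ι, κ}, {p91, p92} × {ι, κ}, {p90, p92} × {ι, κ, λ}, {p90, p91, p92} × {ι, κ}, {p91, p92} × {ι, κ, λ}, {p90, p91, p92} × {ι, κ, λ}}; |τ_{X×Y}| = 36.

Enumerate products U × V with U ∈ τ_X, V ∈ τ_Y (deduplicated):
  ∅ × ∅ = {} (∅)
  {p91} × {λ} = {(p91,λ)}
  {p92} × {λ} = {(p92,λ)}
  {p90, p92} × {λ} = {(p90,λ), (p92,λ)}
  {p91} × {ι, κ} = {(p91,ι), (p91,κ)}
  {p91, p92} × {λ} = {(p91,λ), (p92,λ)}
  {p92} × {ι, κ} = {(p92,ι), (p92,κ)}
  {p90, p91, p92} × {λ} = {(p90,λ), (p91,λ), (p92,λ)}
  {p91} × {ι, κ, λ} = {(p91,ι), (p91,κ), (p91,λ)}
  {p92} × {ι, κ, λ} = {(p92,ι), (p92,κ), (p92,λ)}
  {p90, p92} × {ι, κ} = {(p90,ι), (p90,κ), (p92,ι), (p92,κ)}
  {p91, p92} × {ι, κ} = {(p91,ι), (p91,κ), (p92,ι), (p92,κ)}
  {p90, p92} × {ι, κ, λ} = {(p90,ι), (p90,κ), (p90,λ), (p92,ι), (p92,κ), (p92,λ)}
  {p90, p91, p92} × {ι, κ} = {(p90,ι), (p90,κ), (p91,ι), (p91,κ), (p92,ι), (p92,κ)}
  {p91, p92} × {ι, κ, λ} = {(p91,ι), (p91,κ), (p91,λ), (p92,ι), (p92,κ), (p92,λ)}
  {p90, p91, p92} × {ι, κ, λ} = {(p90,ι), (p90,κ), (p90,λ), (p91,ι), (p91,κ), (p91,λ), (p92,ι), (p92,κ), (p92,λ)}
These 16 distinct sets form the basis B.
Close under arbitrary unions to get τ_{X×Y}; counting gives |τ_{X×Y}| = 36.


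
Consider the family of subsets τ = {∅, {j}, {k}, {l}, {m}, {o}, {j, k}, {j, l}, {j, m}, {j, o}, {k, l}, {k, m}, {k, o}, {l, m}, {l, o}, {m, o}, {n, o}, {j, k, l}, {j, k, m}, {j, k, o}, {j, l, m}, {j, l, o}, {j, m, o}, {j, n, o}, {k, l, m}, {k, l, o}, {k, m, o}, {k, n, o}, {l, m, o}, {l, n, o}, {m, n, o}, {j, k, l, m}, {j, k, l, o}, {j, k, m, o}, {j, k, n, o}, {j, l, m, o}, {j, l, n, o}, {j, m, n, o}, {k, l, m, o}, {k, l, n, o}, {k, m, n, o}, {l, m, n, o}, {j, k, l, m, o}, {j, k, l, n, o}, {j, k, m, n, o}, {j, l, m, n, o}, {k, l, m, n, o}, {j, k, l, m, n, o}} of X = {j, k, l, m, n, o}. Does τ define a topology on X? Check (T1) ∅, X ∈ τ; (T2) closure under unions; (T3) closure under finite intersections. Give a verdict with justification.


τ IS a topology on X.

Axiom (T1): ∅ ∈ τ? Yes; X ∈ τ? Yes.
Axiom (T2/T3): check pairwise unions and intersections of members of τ.
All pairwise intersections and unions checked — each lies in τ. Therefore τ satisfies (T1), (T2), (T3): it IS a topology on X.


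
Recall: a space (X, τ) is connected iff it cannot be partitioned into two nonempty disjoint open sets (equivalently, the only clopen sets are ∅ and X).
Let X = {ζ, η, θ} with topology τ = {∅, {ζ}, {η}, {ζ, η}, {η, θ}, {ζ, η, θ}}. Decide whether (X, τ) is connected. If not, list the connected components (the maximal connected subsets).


(X, τ) is disconnected; components = [{ζ}, {η, θ}].

Find clopen sets (U ∈ τ with X ∖ U ∈ τ):
  U = ∅, X ∖ U = {ζ, η, θ} — both open, so U is clopen.
  U = {ζ}, X ∖ U = {η, θ} — both open, so U is clopen.
  U = {η, θ}, X ∖ U = {ζ} — both open, so U is clopen.
  U = {ζ, η, θ}, X ∖ U = ∅ — both open, so U is clopen.
Nontrivial clopen(s) exist: e.g. {ζ}. So (X, τ) is disconnected.
Compute connected components by grouping points that agree on all clopens:
  component: {ζ}
  component: {η, θ}


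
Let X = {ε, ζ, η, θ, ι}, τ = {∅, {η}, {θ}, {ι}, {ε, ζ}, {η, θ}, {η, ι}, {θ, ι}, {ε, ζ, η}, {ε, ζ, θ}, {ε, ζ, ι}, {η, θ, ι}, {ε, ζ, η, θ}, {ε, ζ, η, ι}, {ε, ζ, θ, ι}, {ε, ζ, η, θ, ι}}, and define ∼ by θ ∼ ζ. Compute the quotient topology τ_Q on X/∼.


X/∼ = {[ε], [ζ=θ], [η], [ι]}; |τ_Q| = 8.

Equivalence classes: [ε], [ζ=θ], [η], [ι].
Quotient map π: X → X/∼ sends ε ↦ [ε], ζ ↦ [ζ=θ], η ↦ [η], θ ↦ [ζ=θ], ι ↦ [ι].
For each subset V ⊆ X/∼, compute π^{-1}(V) ⊆ X and check whether π^{-1}(V) ∈ τ. V is open in τ_Q iff π^{-1}(V) ∈ τ.
  V = {}: π^{-1}(V) = ∅ ∈ τ ✓.
  V = {[ε]}: π^{-1}(V) = {ε} ∉ τ ✗.
  V = {[ζ=θ]}: π^{-1}(V) = {ζ, θ} ∉ τ ✗.
  V = {[ε], [ζ=θ]}: π^{-1}(V) = {ε, ζ, θ} ∈ τ ✓.
  V = {[η]}: π^{-1}(V) = {η} ∈ τ ✓.
  V = {[ε], [η]}: π^{-1}(V) = {ε, η} ∉ τ ✗.
  V = {[ζ=θ], [η]}: π^{-1}(V) = {ζ, η, θ} ∉ τ ✗.
  V = {[ε], [ζ=θ], [η]}: π^{-1}(V) = {ε, ζ, η, θ} ∈ τ ✓.
  V = {[ι]}: π^{-1}(V) = {ι} ∈ τ ✓.
  V = {[ε], [ι]}: π^{-1}(V) = {ε, ι} ∉ τ ✗.
  V = {[ζ=θ], [ι]}: π^{-1}(V) = {ζ, θ, ι} ∉ τ ✗.
  V = {[ε], [ζ=θ], [ι]}: π^{-1}(V) = {ε, ζ, θ, ι} ∈ τ ✓.
  V = {[η], [ι]}: π^{-1}(V) = {η, ι} ∈ τ ✓.
  V = {[ε], [η], [ι]}: π^{-1}(V) = {ε, η, ι} ∉ τ ✗.
  V = {[ζ=θ], [η], [ι]}: π^{-1}(V) = {ζ, η, θ, ι} ∉ τ ✗.
  V = {[ε], [ζ=θ], [η], [ι]}: π^{-1}(V) = {ε, ζ, η, θ, ι} ∈ τ ✓.
Open sets in the quotient: τ_Q = {{}, {[ε], [ζ=θ]}, {[η]}, {[ε], [ζ=θ], [η]}, {[ι]}, {[ε], [ζ=θ], [ι]}, {[η], [ι]}, {[ε], [ζ=θ], [η], [ι]}} (8 elements).


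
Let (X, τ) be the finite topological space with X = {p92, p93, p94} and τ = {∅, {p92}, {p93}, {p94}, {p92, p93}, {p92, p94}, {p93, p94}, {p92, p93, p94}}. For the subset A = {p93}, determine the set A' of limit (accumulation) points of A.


A' = ∅

For each x ∈ X, list the open sets U ∈ τ with x ∈ U, then check whether U ∩ (A ∖ {x}) ≠ ∅ for every such U.
  x = p92: open {p92} ∋ x has {p92} ∩ (A ∖ {p92}) = ∅, so x is NOT a limit point.
  x = p93: open {p93} ∋ x has {p93} ∩ (A ∖ {p93}) = ∅, so x is NOT a limit point.
  x = p94: open {p94} ∋ x has {p94} ∩ (A ∖ {p94}) = ∅, so x is NOT a limit point.
Collecting: A' = ∅.


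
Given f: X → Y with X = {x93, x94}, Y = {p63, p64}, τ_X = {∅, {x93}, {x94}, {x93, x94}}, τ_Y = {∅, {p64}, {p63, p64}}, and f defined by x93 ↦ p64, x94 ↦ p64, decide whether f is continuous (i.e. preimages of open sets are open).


f IS continuous.

Compute f^{-1}(U) for each U ∈ τ_Y:
  U = ∅: f^{-1}(U) = ∅ ∈ τ_X ✓.
  U = {p64}: f^{-1}(U) = {x93, x94} ∈ τ_X ✓.
  U = {p63, p64}: f^{-1}(U) = {x93, x94} ∈ τ_X ✓.
Every preimage lies in τ_X, so f IS continuous.


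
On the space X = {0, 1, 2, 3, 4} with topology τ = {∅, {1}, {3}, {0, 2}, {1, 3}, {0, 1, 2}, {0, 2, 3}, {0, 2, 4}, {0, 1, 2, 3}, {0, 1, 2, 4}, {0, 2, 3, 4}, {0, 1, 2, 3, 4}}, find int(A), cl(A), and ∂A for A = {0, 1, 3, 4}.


int(A) = {1, 3}, cl(A) = {0, 1, 2, 3, 4}, ∂A = {0, 2, 4}.

Closed sets in (X, τ) are complements of opens:
  closed(X, τ) = {∅, {1}, {3}, {4}, {1, 3}, {1, 4}, {3, 4}, {0, 2, 4}, {1, 3, 4}, {0, 1, 2, 4}, {0, 2, 3, 4}, {0, 1, 2, 3, 4}}.
int(A) = ⋃ {U ∈ τ : U ⊆ A}. Opens contained in A: ∅, {1}, {3}, {1, 3}.
Taking the union of these: int(A) = {1, 3}.
cl(A) = ⋂ {C closed : A ⊆ C}. Closed sets containing A: {0, 1, 2, 3, 4}.
Intersecting these: cl(A) = {0, 1, 2, 3, 4}.
∂A = cl(A) ∖ int(A) = {0, 1, 2, 3, 4} ∖ {1, 3} = {0, 2, 4}.


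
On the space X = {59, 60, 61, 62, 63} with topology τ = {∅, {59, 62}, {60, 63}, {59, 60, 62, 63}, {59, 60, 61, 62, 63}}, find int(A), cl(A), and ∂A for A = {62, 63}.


int(A) = ∅, cl(A) = {59, 60, 61, 62, 63}, ∂A = {59, 60, 61, 62, 63}.

Closed sets in (X, τ) are complements of opens:
  closed(X, τ) = {∅, {61}, {59, 61, 62}, {60, 61, 63}, {59, 60, 61, 62, 63}}.
int(A) = ⋃ {U ∈ τ : U ⊆ A}. Opens contained in A: ∅.
Taking the union of these: int(A) = ∅.
cl(A) = ⋂ {C closed : A ⊆ C}. Closed sets containing A: {59, 60, 61, 62, 63}.
Intersecting these: cl(A) = {59, 60, 61, 62, 63}.
∂A = cl(A) ∖ int(A) = {59, 60, 61, 62, 63} ∖ ∅ = {59, 60, 61, 62, 63}.


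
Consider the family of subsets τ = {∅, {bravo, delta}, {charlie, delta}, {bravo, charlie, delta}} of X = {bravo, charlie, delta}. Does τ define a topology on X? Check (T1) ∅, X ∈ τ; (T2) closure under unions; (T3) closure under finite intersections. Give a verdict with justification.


τ is NOT a topology on X.

Axiom (T1): ∅ ∈ τ? Yes; X ∈ τ? Yes.
Axiom (T2/T3): check pairwise unions and intersections of members of τ.
Counterexample for (T3): {bravo, delta} ∩ {charlie, delta} = {delta} ∉ τ. Therefore τ is NOT a topology.


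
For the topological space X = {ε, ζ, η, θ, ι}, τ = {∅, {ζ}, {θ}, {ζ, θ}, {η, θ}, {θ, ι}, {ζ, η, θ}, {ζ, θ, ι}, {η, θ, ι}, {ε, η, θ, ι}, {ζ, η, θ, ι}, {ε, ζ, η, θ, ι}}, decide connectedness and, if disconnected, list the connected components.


(X, τ) is disconnected; components = [{ζ}, {ε, η, θ, ι}].

Find clopen sets (U ∈ τ with X ∖ U ∈ τ):
  U = ∅, X ∖ U = {ε, ζ, η, θ, ι} — both open, so U is clopen.
  U = {ζ}, X ∖ U = {ε, η, θ, ι} — both open, so U is clopen.
  U = {ε, η, θ, ι}, X ∖ U = {ζ} — both open, so U is clopen.
  U = {ε, ζ, η, θ, ι}, X ∖ U = ∅ — both open, so U is clopen.
Nontrivial clopen(s) exist: e.g. {ζ}. So (X, τ) is disconnected.
Compute connected components by grouping points that agree on all clopens:
  component: {ζ}
  component: {ε, η, θ, ι}


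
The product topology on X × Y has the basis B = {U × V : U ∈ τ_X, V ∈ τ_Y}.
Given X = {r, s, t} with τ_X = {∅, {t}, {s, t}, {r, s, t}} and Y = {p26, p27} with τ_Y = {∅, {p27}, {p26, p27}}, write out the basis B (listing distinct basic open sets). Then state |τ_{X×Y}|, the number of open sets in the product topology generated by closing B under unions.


Basis B = {∅ × ∅, {t} × {p27}, {s, t} × {p27}, {t} × {p26, p27}, {r, s, t} × {p27}, {s, t} × {p26, p27}, {r, s, t} × {p26, p27}}; |τ_{X×Y}| = 10.

Enumerate products U × V with U ∈ τ_X, V ∈ τ_Y (deduplicated):
  ∅ × ∅ = {} (∅)
  {t} × {p27} = {(t,p27)}
  {s, t} × {p27} = {(s,p27), (t,p27)}
  {t} × {p26, p27} = {(t,p26), (t,p27)}
  {r, s, t} × {p27} = {(r,p27), (s,p27), (t,p27)}
  {s, t} × {p26, p27} = {(s,p26), (s,p27), (t,p26), (t,p27)}
  {r, s, t} × {p26, p27} = {(r,p26), (r,p27), (s,p26), (s,p27), (t,p26), (t,p27)}
These 7 distinct sets form the basis B.
Close under arbitrary unions to get τ_{X×Y}; counting gives |τ_{X×Y}| = 10.


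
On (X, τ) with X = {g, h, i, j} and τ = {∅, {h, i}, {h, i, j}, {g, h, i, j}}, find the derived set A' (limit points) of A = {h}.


A' = {g, i, j}

For each x ∈ X, list the open sets U ∈ τ with x ∈ U, then check whether U ∩ (A ∖ {x}) ≠ ∅ for every such U.
  x = g: opens ∋ x are {g, h, i, j}; each meets A ∖ {g}, so x IS a limit point.
  x = h: open {h, i} ∋ x has {h, i} ∩ (A ∖ {h}) = ∅, so x is NOT a limit point.
  x = i: opens ∋ x are {h, i}, {h, i, j}, {g, h, i, j}; each meets A ∖ {i}, so x IS a limit point.
  x = j: opens ∋ x are {h, i, j}, {g, h, i, j}; each meets A ∖ {j}, so x IS a limit point.
Collecting: A' = {g, i, j}.


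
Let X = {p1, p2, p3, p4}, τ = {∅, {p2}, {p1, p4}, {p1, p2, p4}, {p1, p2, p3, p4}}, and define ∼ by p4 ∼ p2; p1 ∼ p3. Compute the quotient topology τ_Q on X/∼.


X/∼ = {[p1=p3], [p2=p4]}; |τ_Q| = 2.

Equivalence classes: [p1=p3], [p2=p4].
Quotient map π: X → X/∼ sends p1 ↦ [p1=p3], p2 ↦ [p2=p4], p3 ↦ [p1=p3], p4 ↦ [p2=p4].
For each subset V ⊆ X/∼, compute π^{-1}(V) ⊆ X and check whether π^{-1}(V) ∈ τ. V is open in τ_Q iff π^{-1}(V) ∈ τ.
  V = {}: π^{-1}(V) = ∅ ∈ τ ✓.
  V = {[p1=p3]}: π^{-1}(V) = {p1, p3} ∉ τ ✗.
  V = {[p2=p4]}: π^{-1}(V) = {p2, p4} ∉ τ ✗.
  V = {[p1=p3], [p2=p4]}: π^{-1}(V) = {p1, p2, p3, p4} ∈ τ ✓.
Open sets in the quotient: τ_Q = {{}, {[p1=p3], [p2=p4]}} (2 elements).


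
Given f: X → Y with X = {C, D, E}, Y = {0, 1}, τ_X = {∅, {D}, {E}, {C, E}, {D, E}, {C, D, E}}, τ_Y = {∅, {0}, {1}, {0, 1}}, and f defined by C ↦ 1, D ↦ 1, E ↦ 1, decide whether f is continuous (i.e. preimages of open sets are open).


f IS continuous.

Compute f^{-1}(U) for each U ∈ τ_Y:
  U = ∅: f^{-1}(U) = ∅ ∈ τ_X ✓.
  U = {0}: f^{-1}(U) = ∅ ∈ τ_X ✓.
  U = {1}: f^{-1}(U) = {C, D, E} ∈ τ_X ✓.
  U = {0, 1}: f^{-1}(U) = {C, D, E} ∈ τ_X ✓.
Every preimage lies in τ_X, so f IS continuous.


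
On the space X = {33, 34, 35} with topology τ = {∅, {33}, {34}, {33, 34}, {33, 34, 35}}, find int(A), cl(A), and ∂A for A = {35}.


int(A) = ∅, cl(A) = {35}, ∂A = {35}.

Closed sets in (X, τ) are complements of opens:
  closed(X, τ) = {∅, {35}, {33, 35}, {34, 35}, {33, 34, 35}}.
int(A) = ⋃ {U ∈ τ : U ⊆ A}. Opens contained in A: ∅.
Taking the union of these: int(A) = ∅.
cl(A) = ⋂ {C closed : A ⊆ C}. Closed sets containing A: {35}, {33, 35}, {34, 35}, {33, 34, 35}.
Intersecting these: cl(A) = {35}.
∂A = cl(A) ∖ int(A) = {35} ∖ ∅ = {35}.


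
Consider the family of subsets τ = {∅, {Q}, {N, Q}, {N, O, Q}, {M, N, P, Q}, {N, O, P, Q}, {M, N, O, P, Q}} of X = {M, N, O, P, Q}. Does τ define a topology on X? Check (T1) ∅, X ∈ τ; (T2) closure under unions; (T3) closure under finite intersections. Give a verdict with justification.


τ is NOT a topology on X.

Axiom (T1): ∅ ∈ τ? Yes; X ∈ τ? Yes.
Axiom (T2/T3): check pairwise unions and intersections of members of τ.
Counterexample for (T3): {M, N, P, Q} ∩ {N, O, P, Q} = {N, P, Q} ∉ τ. Therefore τ is NOT a topology.


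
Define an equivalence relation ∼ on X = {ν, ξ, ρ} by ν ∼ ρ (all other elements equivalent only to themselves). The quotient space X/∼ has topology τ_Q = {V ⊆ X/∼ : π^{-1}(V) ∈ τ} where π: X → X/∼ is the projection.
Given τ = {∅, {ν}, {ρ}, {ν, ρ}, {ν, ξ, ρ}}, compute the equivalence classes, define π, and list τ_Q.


X/∼ = {[ν=ρ], [ξ]}; |τ_Q| = 3.

Equivalence classes: [ν=ρ], [ξ].
Quotient map π: X → X/∼ sends ν ↦ [ν=ρ], ξ ↦ [ξ], ρ ↦ [ν=ρ].
For each subset V ⊆ X/∼, compute π^{-1}(V) ⊆ X and check whether π^{-1}(V) ∈ τ. V is open in τ_Q iff π^{-1}(V) ∈ τ.
  V = {}: π^{-1}(V) = ∅ ∈ τ ✓.
  V = {[ν=ρ]}: π^{-1}(V) = {ν, ρ} ∈ τ ✓.
  V = {[ξ]}: π^{-1}(V) = {ξ} ∉ τ ✗.
  V = {[ν=ρ], [ξ]}: π^{-1}(V) = {ν, ξ, ρ} ∈ τ ✓.
Open sets in the quotient: τ_Q = {{}, {[ν=ρ]}, {[ν=ρ], [ξ]}} (3 elements).


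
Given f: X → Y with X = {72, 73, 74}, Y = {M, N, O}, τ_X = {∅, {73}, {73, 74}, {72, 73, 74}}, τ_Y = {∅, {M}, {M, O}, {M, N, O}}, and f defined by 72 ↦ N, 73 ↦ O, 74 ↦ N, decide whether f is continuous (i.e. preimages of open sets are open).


f IS continuous.

Compute f^{-1}(U) for each U ∈ τ_Y:
  U = ∅: f^{-1}(U) = ∅ ∈ τ_X ✓.
  U = {M}: f^{-1}(U) = ∅ ∈ τ_X ✓.
  U = {M, O}: f^{-1}(U) = {73} ∈ τ_X ✓.
  U = {M, N, O}: f^{-1}(U) = {72, 73, 74} ∈ τ_X ✓.
Every preimage lies in τ_X, so f IS continuous.


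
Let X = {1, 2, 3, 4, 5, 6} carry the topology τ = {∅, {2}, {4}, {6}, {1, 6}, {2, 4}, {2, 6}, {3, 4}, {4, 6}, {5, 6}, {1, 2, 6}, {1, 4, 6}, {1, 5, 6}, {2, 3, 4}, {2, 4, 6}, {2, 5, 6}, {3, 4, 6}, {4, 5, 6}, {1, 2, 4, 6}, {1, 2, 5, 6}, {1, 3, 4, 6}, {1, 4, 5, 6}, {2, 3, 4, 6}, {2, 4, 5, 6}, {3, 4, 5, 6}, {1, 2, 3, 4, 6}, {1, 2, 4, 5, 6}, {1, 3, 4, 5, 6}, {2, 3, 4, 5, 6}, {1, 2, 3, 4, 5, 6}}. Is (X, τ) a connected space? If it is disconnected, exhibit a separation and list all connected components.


(X, τ) is disconnected; components = [{2}, {3, 4}, {1, 5, 6}].

Find clopen sets (U ∈ τ with X ∖ U ∈ τ):
  U = ∅, X ∖ U = {1, 2, 3, 4, 5, 6} — both open, so U is clopen.
  U = {2}, X ∖ U = {1, 3, 4, 5, 6} — both open, so U is clopen.
  U = {3, 4}, X ∖ U = {1, 2, 5, 6} — both open, so U is clopen.
  U = {1, 5, 6}, X ∖ U = {2, 3, 4} — both open, so U is clopen.
  U = {2, 3, 4}, X ∖ U = {1, 5, 6} — both open, so U is clopen.
  U = {1, 2, 5, 6}, X ∖ U = {3, 4} — both open, so U is clopen.
  U = {1, 3, 4, 5, 6}, X ∖ U = {2} — both open, so U is clopen.
  U = {1, 2, 3, 4, 5, 6}, X ∖ U = ∅ — both open, so U is clopen.
Nontrivial clopen(s) exist: e.g. {2, 3, 4}. So (X, τ) is disconnected.
Compute connected components by grouping points that agree on all clopens:
  component: {2}
  component: {3, 4}
  component: {1, 5, 6}


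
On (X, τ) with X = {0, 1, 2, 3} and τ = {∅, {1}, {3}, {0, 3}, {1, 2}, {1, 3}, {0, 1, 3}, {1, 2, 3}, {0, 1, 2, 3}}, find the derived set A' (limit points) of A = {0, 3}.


A' = {0}

For each x ∈ X, list the open sets U ∈ τ with x ∈ U, then check whether U ∩ (A ∖ {x}) ≠ ∅ for every such U.
  x = 0: opens ∋ x are {0, 3}, {0, 1, 3}, {0, 1, 2, 3}; each meets A ∖ {0}, so x IS a limit point.
  x = 1: open {1} ∋ x has {1} ∩ (A ∖ {1}) = ∅, so x is NOT a limit point.
  x = 2: open {1, 2} ∋ x has {1, 2} ∩ (A ∖ {2}) = ∅, so x is NOT a limit point.
  x = 3: open {3} ∋ x has {3} ∩ (A ∖ {3}) = ∅, so x is NOT a limit point.
Collecting: A' = {0}.


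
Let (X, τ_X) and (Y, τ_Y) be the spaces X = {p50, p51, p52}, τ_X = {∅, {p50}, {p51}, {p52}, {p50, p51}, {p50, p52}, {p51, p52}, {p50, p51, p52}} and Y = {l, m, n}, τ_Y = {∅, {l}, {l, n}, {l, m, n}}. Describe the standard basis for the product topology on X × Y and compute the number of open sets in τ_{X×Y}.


Basis B = {∅ × ∅, {p50} × {l}, {p51} × {l}, {p52} × {l}, {p50} × {l, n}, {p50, p51} × {l}, {p50, p52} × {l}, {p51} × {l, n}, {p51, p52} × {l}, {p52} × {l, n}, {p50} × {l, m, n}, {p50, p51, p52} × {l}, {p51} × {l, m, n}, {p52} × {l, m, n}, {p50, p51} × {l, n}, {p50, p52} × {l, n}, {p51, p52} × {l, n}, {p50, p51} × {l, m, n}, {p50, p52} × {l, m, n}, {p50, p51, p52} × {l, n}, {p51, p52} × {l, m, n}, {p50, p51, p52} × {l, m, n}}; |τ_{X×Y}| = 64.

Enumerate products U × V with U ∈ τ_X, V ∈ τ_Y (deduplicated):
  ∅ × ∅ = {} (∅)
  {p50} × {l} = {(p50,l)}
  {p51} × {l} = {(p51,l)}
  {p52} × {l} = {(p52,l)}
  {p50} × {l, n} = {(p50,l), (p50,n)}
  {p50, p51} × {l} = {(p50,l), (p51,l)}
  {p50, p52} × {l} = {(p50,l), (p52,l)}
  {p51} × {l, n} = {(p51,l), (p51,n)}
  {p51, p52} × {l} = {(p51,l), (p52,l)}
  {p52} × {l, n} = {(p52,l), (p52,n)}
  {p50} × {l, m, n} = {(p50,l), (p50,m), (p50,n)}
  {p50, p51, p52} × {l} = {(p50,l), (p51,l), (p52,l)}
  {p51} × {l, m, n} = {(p51,l), (p51,m), (p51,n)}
  {p52} × {l, m, n} = {(p52,l), (p52,m), (p52,n)}
  {p50, p51} × {l, n} = {(p50,l), (p50,n), (p51,l), (p51,n)}
  {p50, p52} × {l, n} = {(p50,l), (p50,n), (p52,l), (p52,n)}
  {p51, p52} × {l, n} = {(p51,l), (p51,n), (p52,l), (p52,n)}
  {p50, p51} × {l, m, n} = {(p50,l), (p50,m), (p50,n), (p51,l), (p51,m), (p51,n)}
  {p50, p52} × {l, m, n} = {(p50,l), (p50,m), (p50,n), (p52,l), (p52,m), (p52,n)}
  {p50, p51, p52} × {l, n} = {(p50,l), (p50,n), (p51,l), (p51,n), (p52,l), (p52,n)}
  {p51, p52} × {l, m, n} = {(p51,l), (p51,m), (p51,n), (p52,l), (p52,m), (p52,n)}
  {p50, p51, p52} × {l, m, n} = {(p50,l), (p50,m), (p50,n), (p51,l), (p51,m), (p51,n), (p52,l), (p52,m), (p52,n)}
These 22 distinct sets form the basis B.
Close under arbitrary unions to get τ_{X×Y}; counting gives |τ_{X×Y}| = 64.


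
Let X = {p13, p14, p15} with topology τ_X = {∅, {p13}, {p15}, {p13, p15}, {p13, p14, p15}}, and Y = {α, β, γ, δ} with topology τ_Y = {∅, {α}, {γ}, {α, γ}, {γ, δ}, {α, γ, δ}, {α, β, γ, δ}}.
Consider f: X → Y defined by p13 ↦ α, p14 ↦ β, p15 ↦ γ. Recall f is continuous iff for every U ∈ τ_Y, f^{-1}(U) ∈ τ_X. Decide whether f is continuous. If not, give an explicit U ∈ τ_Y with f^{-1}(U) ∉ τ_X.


f IS continuous.

Compute f^{-1}(U) for each U ∈ τ_Y:
  U = ∅: f^{-1}(U) = ∅ ∈ τ_X ✓.
  U = {α}: f^{-1}(U) = {p13} ∈ τ_X ✓.
  U = {γ}: f^{-1}(U) = {p15} ∈ τ_X ✓.
  U = {α, γ}: f^{-1}(U) = {p13, p15} ∈ τ_X ✓.
  U = {γ, δ}: f^{-1}(U) = {p15} ∈ τ_X ✓.
  U = {α, γ, δ}: f^{-1}(U) = {p13, p15} ∈ τ_X ✓.
  U = {α, β, γ, δ}: f^{-1}(U) = {p13, p14, p15} ∈ τ_X ✓.
Every preimage lies in τ_X, so f IS continuous.


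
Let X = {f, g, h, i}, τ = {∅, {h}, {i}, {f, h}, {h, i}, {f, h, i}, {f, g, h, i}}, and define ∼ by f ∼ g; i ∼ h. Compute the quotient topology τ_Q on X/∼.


X/∼ = {[f=g], [h=i]}; |τ_Q| = 3.

Equivalence classes: [f=g], [h=i].
Quotient map π: X → X/∼ sends f ↦ [f=g], g ↦ [f=g], h ↦ [h=i], i ↦ [h=i].
For each subset V ⊆ X/∼, compute π^{-1}(V) ⊆ X and check whether π^{-1}(V) ∈ τ. V is open in τ_Q iff π^{-1}(V) ∈ τ.
  V = {}: π^{-1}(V) = ∅ ∈ τ ✓.
  V = {[f=g]}: π^{-1}(V) = {f, g} ∉ τ ✗.
  V = {[h=i]}: π^{-1}(V) = {h, i} ∈ τ ✓.
  V = {[f=g], [h=i]}: π^{-1}(V) = {f, g, h, i} ∈ τ ✓.
Open sets in the quotient: τ_Q = {{}, {[h=i]}, {[f=g], [h=i]}} (3 elements).


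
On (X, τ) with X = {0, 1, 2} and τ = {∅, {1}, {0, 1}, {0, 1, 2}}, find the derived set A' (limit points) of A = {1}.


A' = {0, 2}

For each x ∈ X, list the open sets U ∈ τ with x ∈ U, then check whether U ∩ (A ∖ {x}) ≠ ∅ for every such U.
  x = 0: opens ∋ x are {0, 1}, {0, 1, 2}; each meets A ∖ {0}, so x IS a limit point.
  x = 1: open {1} ∋ x has {1} ∩ (A ∖ {1}) = ∅, so x is NOT a limit point.
  x = 2: opens ∋ x are {0, 1, 2}; each meets A ∖ {2}, so x IS a limit point.
Collecting: A' = {0, 2}.


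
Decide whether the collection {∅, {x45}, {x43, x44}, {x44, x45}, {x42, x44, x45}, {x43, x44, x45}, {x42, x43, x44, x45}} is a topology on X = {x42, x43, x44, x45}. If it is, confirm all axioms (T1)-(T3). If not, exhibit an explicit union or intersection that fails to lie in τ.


τ is NOT a topology on X.

Axiom (T1): ∅ ∈ τ? Yes; X ∈ τ? Yes.
Axiom (T2/T3): check pairwise unions and intersections of members of τ.
Counterexample for (T3): {x43, x44} ∩ {x44, x45} = {x44} ∉ τ. Therefore τ is NOT a topology.


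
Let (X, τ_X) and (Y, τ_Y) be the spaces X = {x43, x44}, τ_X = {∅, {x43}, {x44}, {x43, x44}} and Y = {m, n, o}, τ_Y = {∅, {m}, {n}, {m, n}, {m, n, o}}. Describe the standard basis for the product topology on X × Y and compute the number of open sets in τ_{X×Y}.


Basis B = {∅ × ∅, {x43} × {m}, {x43} × {n}, {x44} × {m}, {x44} × {n}, {x43} × {m, n}, {x43, x44} × {m}, {x43, x44} × {n}, {x44} × {m, n}, {x43} × {m, n, o}, {x44} × {m, n, o}, {x43, x44} × {m, n}, {x43, x44} × {m, n, o}}; |τ_{X×Y}| = 25.

Enumerate products U × V with U ∈ τ_X, V ∈ τ_Y (deduplicated):
  ∅ × ∅ = {} (∅)
  {x43} × {m} = {(x43,m)}
  {x43} × {n} = {(x43,n)}
  {x44} × {m} = {(x44,m)}
  {x44} × {n} = {(x44,n)}
  {x43} × {m, n} = {(x43,m), (x43,n)}
  {x43, x44} × {m} = {(x43,m), (x44,m)}
  {x43, x44} × {n} = {(x43,n), (x44,n)}
  {x44} × {m, n} = {(x44,m), (x44,n)}
  {x43} × {m, n, o} = {(x43,m), (x43,n), (x43,o)}
  {x44} × {m, n, o} = {(x44,m), (x44,n), (x44,o)}
  {x43, x44} × {m, n} = {(x43,m), (x43,n), (x44,m), (x44,n)}
  {x43, x44} × {m, n, o} = {(x43,m), (x43,n), (x43,o), (x44,m), (x44,n), (x44,o)}
These 13 distinct sets form the basis B.
Close under arbitrary unions to get τ_{X×Y}; counting gives |τ_{X×Y}| = 25.


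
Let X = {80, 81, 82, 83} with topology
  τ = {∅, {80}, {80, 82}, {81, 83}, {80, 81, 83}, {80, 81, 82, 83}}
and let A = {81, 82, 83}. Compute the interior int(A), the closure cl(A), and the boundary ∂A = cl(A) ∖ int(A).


int(A) = {81, 83}, cl(A) = {81, 82, 83}, ∂A = {82}.

Closed sets in (X, τ) are complements of opens:
  closed(X, τ) = {∅, {82}, {80, 82}, {81, 83}, {81, 82, 83}, {80, 81, 82, 83}}.
int(A) = ⋃ {U ∈ τ : U ⊆ A}. Opens contained in A: ∅, {81, 83}.
Taking the union of these: int(A) = {81, 83}.
cl(A) = ⋂ {C closed : A ⊆ C}. Closed sets containing A: {81, 82, 83}, {80, 81, 82, 83}.
Intersecting these: cl(A) = {81, 82, 83}.
∂A = cl(A) ∖ int(A) = {81, 82, 83} ∖ {81, 83} = {82}.
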